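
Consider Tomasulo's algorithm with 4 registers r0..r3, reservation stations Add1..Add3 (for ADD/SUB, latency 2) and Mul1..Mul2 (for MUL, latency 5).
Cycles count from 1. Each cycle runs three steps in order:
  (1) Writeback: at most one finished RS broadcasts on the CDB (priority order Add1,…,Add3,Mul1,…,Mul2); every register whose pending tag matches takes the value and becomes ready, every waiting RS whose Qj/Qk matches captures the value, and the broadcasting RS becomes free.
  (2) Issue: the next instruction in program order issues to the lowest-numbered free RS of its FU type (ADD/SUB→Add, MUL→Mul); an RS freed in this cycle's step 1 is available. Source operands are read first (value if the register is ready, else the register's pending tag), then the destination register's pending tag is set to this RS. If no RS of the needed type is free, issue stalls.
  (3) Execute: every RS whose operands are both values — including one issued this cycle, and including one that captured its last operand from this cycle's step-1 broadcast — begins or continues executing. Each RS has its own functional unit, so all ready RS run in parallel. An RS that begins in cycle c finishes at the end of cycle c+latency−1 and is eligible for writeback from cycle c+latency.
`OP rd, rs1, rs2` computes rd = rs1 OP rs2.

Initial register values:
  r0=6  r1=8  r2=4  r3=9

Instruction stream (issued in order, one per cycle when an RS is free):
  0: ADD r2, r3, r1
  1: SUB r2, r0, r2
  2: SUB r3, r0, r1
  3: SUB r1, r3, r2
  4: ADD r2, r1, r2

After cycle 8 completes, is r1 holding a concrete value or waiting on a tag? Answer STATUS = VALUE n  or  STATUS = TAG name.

STATUS = VALUE 9

  c1: issue ADD r2<-Add1  regs: r0:6,r1:8,r2:Add1,r3:9
  c2: issue SUB r2<-Add2  regs: r0:6,r1:8,r2:Add2,r3:9
  c3: CDB Add1=17; issue SUB r3<-Add1  regs: r0:6,r1:8,r2:Add2,r3:Add1
  c4: issue SUB r1<-Add3  regs: r0:6,r1:Add3,r2:Add2,r3:Add1
  c5: CDB Add1=-2; issue ADD r2<-Add1  regs: r0:6,r1:Add3,r2:Add1,r3:-2
  c6: CDB Add2=-11  regs: r0:6,r1:Add3,r2:Add1,r3:-2
  c7: -  regs: r0:6,r1:Add3,r2:Add1,r3:-2
  c8: CDB Add3=9  regs: r0:6,r1:9,r2:Add1,r3:-2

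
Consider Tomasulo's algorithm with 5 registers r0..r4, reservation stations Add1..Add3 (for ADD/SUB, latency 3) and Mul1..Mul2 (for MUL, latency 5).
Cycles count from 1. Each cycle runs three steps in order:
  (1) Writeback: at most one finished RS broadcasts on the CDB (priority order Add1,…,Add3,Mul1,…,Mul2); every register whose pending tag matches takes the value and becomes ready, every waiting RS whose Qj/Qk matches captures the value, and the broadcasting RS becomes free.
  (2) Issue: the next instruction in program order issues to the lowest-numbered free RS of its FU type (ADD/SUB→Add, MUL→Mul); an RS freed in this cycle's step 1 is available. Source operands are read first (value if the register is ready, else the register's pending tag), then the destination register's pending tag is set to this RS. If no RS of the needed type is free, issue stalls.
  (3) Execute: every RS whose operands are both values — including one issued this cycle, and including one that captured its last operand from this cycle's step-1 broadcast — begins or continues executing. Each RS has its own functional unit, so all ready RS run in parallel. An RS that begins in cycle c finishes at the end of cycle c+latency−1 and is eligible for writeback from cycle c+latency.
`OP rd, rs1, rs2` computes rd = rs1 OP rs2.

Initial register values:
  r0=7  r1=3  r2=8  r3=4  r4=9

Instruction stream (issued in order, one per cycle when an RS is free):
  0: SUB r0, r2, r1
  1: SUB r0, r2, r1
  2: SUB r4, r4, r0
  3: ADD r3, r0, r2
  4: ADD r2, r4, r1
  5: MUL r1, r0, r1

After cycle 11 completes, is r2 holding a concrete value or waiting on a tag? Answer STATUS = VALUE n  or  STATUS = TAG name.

cycle 1: issue SUB r0<-Add1 // r0:Add1,r1:3,r2:8,r3:4,r4:9
cycle 2: issue SUB r0<-Add2 // r0:Add2,r1:3,r2:8,r3:4,r4:9
cycle 3: issue SUB r4<-Add3 // r0:Add2,r1:3,r2:8,r3:4,r4:Add3
cycle 4: CDB Add1=5; issue ADD r3<-Add1 // r0:Add2,r1:3,r2:8,r3:Add1,r4:Add3
cycle 5: CDB Add2=5; issue ADD r2<-Add2 // r0:5,r1:3,r2:Add2,r3:Add1,r4:Add3
cycle 6: issue MUL r1<-Mul1 // r0:5,r1:Mul1,r2:Add2,r3:Add1,r4:Add3
cycle 7: - // r0:5,r1:Mul1,r2:Add2,r3:Add1,r4:Add3
cycle 8: CDB Add1=13 // r0:5,r1:Mul1,r2:Add2,r3:13,r4:Add3
cycle 9: CDB Add3=4 // r0:5,r1:Mul1,r2:Add2,r3:13,r4:4
cycle 10: - // r0:5,r1:Mul1,r2:Add2,r3:13,r4:4
cycle 11: CDB Mul1=15 // r0:5,r1:15,r2:Add2,r3:13,r4:4

STATUS = TAG Add2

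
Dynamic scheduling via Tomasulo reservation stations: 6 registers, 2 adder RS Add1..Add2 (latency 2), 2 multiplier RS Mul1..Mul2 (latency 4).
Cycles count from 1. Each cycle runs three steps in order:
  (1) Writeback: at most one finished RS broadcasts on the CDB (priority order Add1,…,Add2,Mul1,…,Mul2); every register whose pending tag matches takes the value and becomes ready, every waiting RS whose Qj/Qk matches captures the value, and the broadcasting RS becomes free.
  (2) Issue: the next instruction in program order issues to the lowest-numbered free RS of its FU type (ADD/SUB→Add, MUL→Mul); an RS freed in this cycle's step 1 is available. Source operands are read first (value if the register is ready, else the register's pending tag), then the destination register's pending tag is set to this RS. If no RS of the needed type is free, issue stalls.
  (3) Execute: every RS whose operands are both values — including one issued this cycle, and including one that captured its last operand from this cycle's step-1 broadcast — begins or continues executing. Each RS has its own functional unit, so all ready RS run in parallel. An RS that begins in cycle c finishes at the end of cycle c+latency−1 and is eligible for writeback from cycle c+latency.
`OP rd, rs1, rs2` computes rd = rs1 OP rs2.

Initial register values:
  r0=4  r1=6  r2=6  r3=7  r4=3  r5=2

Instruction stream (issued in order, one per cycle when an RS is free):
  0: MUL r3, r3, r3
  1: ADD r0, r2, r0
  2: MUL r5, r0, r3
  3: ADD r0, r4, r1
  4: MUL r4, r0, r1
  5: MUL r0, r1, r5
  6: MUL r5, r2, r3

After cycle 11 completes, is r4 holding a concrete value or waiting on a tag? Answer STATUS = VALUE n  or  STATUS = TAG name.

  c1: issue MUL r3<-Mul1  regs: r0:4,r1:6,r2:6,r3:Mul1,r4:3,r5:2
  c2: issue ADD r0<-Add1  regs: r0:Add1,r1:6,r2:6,r3:Mul1,r4:3,r5:2
  c3: issue MUL r5<-Mul2  regs: r0:Add1,r1:6,r2:6,r3:Mul1,r4:3,r5:Mul2
  c4: CDB Add1=10; issue ADD r0<-Add1  regs: r0:Add1,r1:6,r2:6,r3:Mul1,r4:3,r5:Mul2
  c5: CDB Mul1=49; issue MUL r4<-Mul1  regs: r0:Add1,r1:6,r2:6,r3:49,r4:Mul1,r5:Mul2
  c6: CDB Add1=9; stall  regs: r0:9,r1:6,r2:6,r3:49,r4:Mul1,r5:Mul2
  c7: stall  regs: r0:9,r1:6,r2:6,r3:49,r4:Mul1,r5:Mul2
  c8: stall  regs: r0:9,r1:6,r2:6,r3:49,r4:Mul1,r5:Mul2
  c9: CDB Mul2=490; issue MUL r0<-Mul2  regs: r0:Mul2,r1:6,r2:6,r3:49,r4:Mul1,r5:490
  c10: CDB Mul1=54; issue MUL r5<-Mul1  regs: r0:Mul2,r1:6,r2:6,r3:49,r4:54,r5:Mul1
  c11: -  regs: r0:Mul2,r1:6,r2:6,r3:49,r4:54,r5:Mul1

STATUS = VALUE 54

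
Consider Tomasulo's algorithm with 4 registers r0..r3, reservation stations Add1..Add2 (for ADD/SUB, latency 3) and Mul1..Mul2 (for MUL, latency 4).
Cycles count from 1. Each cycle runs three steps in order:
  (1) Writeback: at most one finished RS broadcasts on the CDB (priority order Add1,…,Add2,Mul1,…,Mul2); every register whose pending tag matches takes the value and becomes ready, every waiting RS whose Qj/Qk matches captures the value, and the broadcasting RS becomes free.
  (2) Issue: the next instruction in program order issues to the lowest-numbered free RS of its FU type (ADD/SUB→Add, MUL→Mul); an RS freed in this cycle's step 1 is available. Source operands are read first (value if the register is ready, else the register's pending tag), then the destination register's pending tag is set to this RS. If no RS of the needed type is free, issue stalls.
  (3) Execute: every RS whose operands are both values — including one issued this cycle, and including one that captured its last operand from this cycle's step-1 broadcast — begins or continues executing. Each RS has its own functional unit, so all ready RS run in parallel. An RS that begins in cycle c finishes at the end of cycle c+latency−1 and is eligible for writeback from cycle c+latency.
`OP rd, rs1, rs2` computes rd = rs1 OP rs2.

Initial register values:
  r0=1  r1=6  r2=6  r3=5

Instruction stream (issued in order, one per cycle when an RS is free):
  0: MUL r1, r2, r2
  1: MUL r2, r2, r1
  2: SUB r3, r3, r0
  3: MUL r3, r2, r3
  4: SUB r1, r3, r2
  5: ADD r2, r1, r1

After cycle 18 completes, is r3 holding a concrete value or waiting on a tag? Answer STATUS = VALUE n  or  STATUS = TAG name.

  c1: issue MUL r1<-Mul1  regs: r0:1,r1:Mul1,r2:6,r3:5
  c2: issue MUL r2<-Mul2  regs: r0:1,r1:Mul1,r2:Mul2,r3:5
  c3: issue SUB r3<-Add1  regs: r0:1,r1:Mul1,r2:Mul2,r3:Add1
  c4: stall  regs: r0:1,r1:Mul1,r2:Mul2,r3:Add1
  c5: CDB Mul1=36; issue MUL r3<-Mul1  regs: r0:1,r1:36,r2:Mul2,r3:Mul1
  c6: CDB Add1=4; issue SUB r1<-Add1  regs: r0:1,r1:Add1,r2:Mul2,r3:Mul1
  c7: issue ADD r2<-Add2  regs: r0:1,r1:Add1,r2:Add2,r3:Mul1
  c8: -  regs: r0:1,r1:Add1,r2:Add2,r3:Mul1
  c9: CDB Mul2=216  regs: r0:1,r1:Add1,r2:Add2,r3:Mul1
  c10: -  regs: r0:1,r1:Add1,r2:Add2,r3:Mul1
  c11: -  regs: r0:1,r1:Add1,r2:Add2,r3:Mul1
  c12: -  regs: r0:1,r1:Add1,r2:Add2,r3:Mul1
  c13: CDB Mul1=864  regs: r0:1,r1:Add1,r2:Add2,r3:864
  c14: -  regs: r0:1,r1:Add1,r2:Add2,r3:864
  c15: -  regs: r0:1,r1:Add1,r2:Add2,r3:864
  c16: CDB Add1=648  regs: r0:1,r1:648,r2:Add2,r3:864
  c17: -  regs: r0:1,r1:648,r2:Add2,r3:864
  c18: -  regs: r0:1,r1:648,r2:Add2,r3:864

STATUS = VALUE 864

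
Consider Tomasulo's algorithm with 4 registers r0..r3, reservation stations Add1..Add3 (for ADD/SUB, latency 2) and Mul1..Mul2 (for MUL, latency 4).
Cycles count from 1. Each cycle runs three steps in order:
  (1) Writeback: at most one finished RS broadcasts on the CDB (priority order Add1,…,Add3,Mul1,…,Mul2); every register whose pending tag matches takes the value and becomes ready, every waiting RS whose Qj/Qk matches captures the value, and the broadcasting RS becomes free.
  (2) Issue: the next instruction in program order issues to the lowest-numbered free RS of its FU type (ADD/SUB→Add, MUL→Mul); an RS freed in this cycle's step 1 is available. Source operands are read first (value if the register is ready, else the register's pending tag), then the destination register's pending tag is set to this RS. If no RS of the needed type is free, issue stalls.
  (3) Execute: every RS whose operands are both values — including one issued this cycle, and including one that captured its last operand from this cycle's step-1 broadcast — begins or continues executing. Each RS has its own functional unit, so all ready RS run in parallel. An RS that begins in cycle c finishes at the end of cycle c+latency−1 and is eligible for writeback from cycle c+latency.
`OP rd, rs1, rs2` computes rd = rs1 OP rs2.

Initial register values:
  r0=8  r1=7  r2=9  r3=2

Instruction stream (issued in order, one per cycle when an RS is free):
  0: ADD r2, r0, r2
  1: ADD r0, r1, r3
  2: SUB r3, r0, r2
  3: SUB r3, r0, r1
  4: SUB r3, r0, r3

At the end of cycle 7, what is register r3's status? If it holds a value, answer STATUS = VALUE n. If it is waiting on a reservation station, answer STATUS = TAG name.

  c1: issue ADD r2<-Add1  regs: r0:8,r1:7,r2:Add1,r3:2
  c2: issue ADD r0<-Add2  regs: r0:Add2,r1:7,r2:Add1,r3:2
  c3: CDB Add1=17; issue SUB r3<-Add1  regs: r0:Add2,r1:7,r2:17,r3:Add1
  c4: CDB Add2=9; issue SUB r3<-Add2  regs: r0:9,r1:7,r2:17,r3:Add2
  c5: issue SUB r3<-Add3  regs: r0:9,r1:7,r2:17,r3:Add3
  c6: CDB Add1=-8  regs: r0:9,r1:7,r2:17,r3:Add3
  c7: CDB Add2=2  regs: r0:9,r1:7,r2:17,r3:Add3

STATUS = TAG Add3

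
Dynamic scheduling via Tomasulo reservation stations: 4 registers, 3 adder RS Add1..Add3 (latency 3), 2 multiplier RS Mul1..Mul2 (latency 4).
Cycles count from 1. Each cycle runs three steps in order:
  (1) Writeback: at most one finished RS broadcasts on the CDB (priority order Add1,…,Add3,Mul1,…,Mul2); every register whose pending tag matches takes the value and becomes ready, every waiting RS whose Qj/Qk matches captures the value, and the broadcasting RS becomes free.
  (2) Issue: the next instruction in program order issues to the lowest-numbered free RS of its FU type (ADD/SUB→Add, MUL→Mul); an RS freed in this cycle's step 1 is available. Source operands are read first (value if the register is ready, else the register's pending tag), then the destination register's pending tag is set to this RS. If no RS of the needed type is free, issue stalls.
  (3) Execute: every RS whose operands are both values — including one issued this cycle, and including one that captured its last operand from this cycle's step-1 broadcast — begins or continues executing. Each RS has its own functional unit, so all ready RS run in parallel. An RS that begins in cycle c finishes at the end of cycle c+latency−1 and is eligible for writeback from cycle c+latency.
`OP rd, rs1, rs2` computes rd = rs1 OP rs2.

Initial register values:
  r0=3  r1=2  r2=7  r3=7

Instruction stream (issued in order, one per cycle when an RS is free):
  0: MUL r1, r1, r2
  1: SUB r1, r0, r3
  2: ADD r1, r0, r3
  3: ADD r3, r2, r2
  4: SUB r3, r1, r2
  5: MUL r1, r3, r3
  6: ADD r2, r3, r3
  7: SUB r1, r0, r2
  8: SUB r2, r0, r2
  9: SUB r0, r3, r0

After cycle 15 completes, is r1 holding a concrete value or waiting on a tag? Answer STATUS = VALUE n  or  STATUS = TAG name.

STATUS = TAG Add3

  c1: issue MUL r1<-Mul1  regs: r0:3,r1:Mul1,r2:7,r3:7
  c2: issue SUB r1<-Add1  regs: r0:3,r1:Add1,r2:7,r3:7
  c3: issue ADD r1<-Add2  regs: r0:3,r1:Add2,r2:7,r3:7
  c4: issue ADD r3<-Add3  regs: r0:3,r1:Add2,r2:7,r3:Add3
  c5: CDB Add1=-4; issue SUB r3<-Add1  regs: r0:3,r1:Add2,r2:7,r3:Add1
  c6: CDB Add2=10; issue MUL r1<-Mul2  regs: r0:3,r1:Mul2,r2:7,r3:Add1
  c7: CDB Add3=14; issue ADD r2<-Add2  regs: r0:3,r1:Mul2,r2:Add2,r3:Add1
  c8: CDB Mul1=14; issue SUB r1<-Add3  regs: r0:3,r1:Add3,r2:Add2,r3:Add1
  c9: CDB Add1=3; issue SUB r2<-Add1  regs: r0:3,r1:Add3,r2:Add1,r3:3
  c10: stall  regs: r0:3,r1:Add3,r2:Add1,r3:3
  c11: stall  regs: r0:3,r1:Add3,r2:Add1,r3:3
  c12: CDB Add2=6; issue SUB r0<-Add2  regs: r0:Add2,r1:Add3,r2:Add1,r3:3
  c13: CDB Mul2=9  regs: r0:Add2,r1:Add3,r2:Add1,r3:3
  c14: -  regs: r0:Add2,r1:Add3,r2:Add1,r3:3
  c15: CDB Add1=-3  regs: r0:Add2,r1:Add3,r2:-3,r3:3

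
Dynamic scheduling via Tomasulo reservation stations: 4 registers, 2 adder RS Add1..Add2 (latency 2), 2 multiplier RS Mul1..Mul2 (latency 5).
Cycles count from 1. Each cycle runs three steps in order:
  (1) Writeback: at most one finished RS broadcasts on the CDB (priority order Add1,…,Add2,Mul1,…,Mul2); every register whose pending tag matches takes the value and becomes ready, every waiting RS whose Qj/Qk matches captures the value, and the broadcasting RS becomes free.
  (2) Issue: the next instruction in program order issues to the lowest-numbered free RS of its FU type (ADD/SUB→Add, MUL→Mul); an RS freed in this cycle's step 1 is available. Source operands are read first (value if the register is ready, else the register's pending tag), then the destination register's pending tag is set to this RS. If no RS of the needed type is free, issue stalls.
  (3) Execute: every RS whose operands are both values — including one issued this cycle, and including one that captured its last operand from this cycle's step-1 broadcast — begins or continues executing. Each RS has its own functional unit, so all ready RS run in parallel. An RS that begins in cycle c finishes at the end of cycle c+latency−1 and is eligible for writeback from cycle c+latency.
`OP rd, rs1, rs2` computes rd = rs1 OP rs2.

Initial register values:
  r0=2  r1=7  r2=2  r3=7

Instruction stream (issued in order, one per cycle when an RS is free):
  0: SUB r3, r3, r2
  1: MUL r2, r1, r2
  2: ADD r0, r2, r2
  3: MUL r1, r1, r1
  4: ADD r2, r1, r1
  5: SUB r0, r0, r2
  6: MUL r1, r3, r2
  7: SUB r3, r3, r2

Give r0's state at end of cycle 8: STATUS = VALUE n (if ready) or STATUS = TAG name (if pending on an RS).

  c1: issue SUB r3<-Add1  regs: r0:2,r1:7,r2:2,r3:Add1
  c2: issue MUL r2<-Mul1  regs: r0:2,r1:7,r2:Mul1,r3:Add1
  c3: CDB Add1=5; issue ADD r0<-Add1  regs: r0:Add1,r1:7,r2:Mul1,r3:5
  c4: issue MUL r1<-Mul2  regs: r0:Add1,r1:Mul2,r2:Mul1,r3:5
  c5: issue ADD r2<-Add2  regs: r0:Add1,r1:Mul2,r2:Add2,r3:5
  c6: stall  regs: r0:Add1,r1:Mul2,r2:Add2,r3:5
  c7: CDB Mul1=14; stall  regs: r0:Add1,r1:Mul2,r2:Add2,r3:5
  c8: stall  regs: r0:Add1,r1:Mul2,r2:Add2,r3:5

STATUS = TAG Add1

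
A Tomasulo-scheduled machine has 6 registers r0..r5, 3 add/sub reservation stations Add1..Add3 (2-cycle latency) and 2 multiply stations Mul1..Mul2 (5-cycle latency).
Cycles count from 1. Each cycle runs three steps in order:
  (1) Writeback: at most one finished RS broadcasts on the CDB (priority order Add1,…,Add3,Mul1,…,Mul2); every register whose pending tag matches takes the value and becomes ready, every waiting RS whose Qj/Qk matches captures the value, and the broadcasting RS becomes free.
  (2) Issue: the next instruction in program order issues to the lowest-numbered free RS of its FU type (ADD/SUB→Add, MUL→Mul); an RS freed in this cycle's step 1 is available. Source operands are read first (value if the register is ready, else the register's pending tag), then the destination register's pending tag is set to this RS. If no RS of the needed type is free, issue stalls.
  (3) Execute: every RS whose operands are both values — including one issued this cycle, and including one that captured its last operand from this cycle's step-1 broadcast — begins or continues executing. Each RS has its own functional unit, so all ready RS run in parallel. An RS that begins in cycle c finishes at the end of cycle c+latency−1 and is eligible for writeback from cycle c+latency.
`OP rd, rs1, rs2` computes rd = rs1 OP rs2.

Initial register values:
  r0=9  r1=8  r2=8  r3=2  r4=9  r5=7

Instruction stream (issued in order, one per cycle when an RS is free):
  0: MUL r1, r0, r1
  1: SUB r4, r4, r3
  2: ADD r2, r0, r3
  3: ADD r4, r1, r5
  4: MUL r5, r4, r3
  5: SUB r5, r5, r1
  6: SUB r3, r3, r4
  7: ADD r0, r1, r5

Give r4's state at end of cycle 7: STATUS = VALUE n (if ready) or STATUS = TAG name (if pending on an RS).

c1: issue MUL r1<-Mul1 | r0:9,r1:Mul1,r2:8,r3:2,r4:9,r5:7
c2: issue SUB r4<-Add1 | r0:9,r1:Mul1,r2:8,r3:2,r4:Add1,r5:7
c3: issue ADD r2<-Add2 | r0:9,r1:Mul1,r2:Add2,r3:2,r4:Add1,r5:7
c4: CDB Add1=7; issue ADD r4<-Add1 | r0:9,r1:Mul1,r2:Add2,r3:2,r4:Add1,r5:7
c5: CDB Add2=11; issue MUL r5<-Mul2 | r0:9,r1:Mul1,r2:11,r3:2,r4:Add1,r5:Mul2
c6: CDB Mul1=72; issue SUB r5<-Add2 | r0:9,r1:72,r2:11,r3:2,r4:Add1,r5:Add2
c7: issue SUB r3<-Add3 | r0:9,r1:72,r2:11,r3:Add3,r4:Add1,r5:Add2

STATUS = TAG Add1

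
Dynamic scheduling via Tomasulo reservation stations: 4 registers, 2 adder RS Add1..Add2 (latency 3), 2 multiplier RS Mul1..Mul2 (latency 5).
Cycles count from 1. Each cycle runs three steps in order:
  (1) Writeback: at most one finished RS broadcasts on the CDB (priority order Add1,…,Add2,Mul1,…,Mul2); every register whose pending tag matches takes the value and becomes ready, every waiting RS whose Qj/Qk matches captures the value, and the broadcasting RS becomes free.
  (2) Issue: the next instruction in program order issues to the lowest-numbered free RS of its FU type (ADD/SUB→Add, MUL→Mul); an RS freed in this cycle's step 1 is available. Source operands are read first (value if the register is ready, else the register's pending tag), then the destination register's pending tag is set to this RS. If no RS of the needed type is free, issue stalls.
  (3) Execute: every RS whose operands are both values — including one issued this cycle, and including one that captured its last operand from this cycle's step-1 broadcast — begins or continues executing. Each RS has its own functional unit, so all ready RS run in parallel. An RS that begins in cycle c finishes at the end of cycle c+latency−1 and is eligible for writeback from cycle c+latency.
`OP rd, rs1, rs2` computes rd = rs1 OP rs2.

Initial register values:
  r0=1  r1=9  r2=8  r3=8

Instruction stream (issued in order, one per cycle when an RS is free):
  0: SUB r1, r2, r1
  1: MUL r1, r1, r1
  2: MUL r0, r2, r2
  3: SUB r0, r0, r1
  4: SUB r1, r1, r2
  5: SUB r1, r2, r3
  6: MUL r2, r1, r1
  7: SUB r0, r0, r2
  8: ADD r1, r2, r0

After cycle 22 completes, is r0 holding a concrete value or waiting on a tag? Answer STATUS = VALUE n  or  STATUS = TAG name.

c1: issue SUB r1<-Add1 | r0:1,r1:Add1,r2:8,r3:8
c2: issue MUL r1<-Mul1 | r0:1,r1:Mul1,r2:8,r3:8
c3: issue MUL r0<-Mul2 | r0:Mul2,r1:Mul1,r2:8,r3:8
c4: CDB Add1=-1; issue SUB r0<-Add1 | r0:Add1,r1:Mul1,r2:8,r3:8
c5: issue SUB r1<-Add2 | r0:Add1,r1:Add2,r2:8,r3:8
c6: stall | r0:Add1,r1:Add2,r2:8,r3:8
c7: stall | r0:Add1,r1:Add2,r2:8,r3:8
c8: CDB Mul2=64; stall | r0:Add1,r1:Add2,r2:8,r3:8
c9: CDB Mul1=1; stall | r0:Add1,r1:Add2,r2:8,r3:8
c10: stall | r0:Add1,r1:Add2,r2:8,r3:8
c11: stall | r0:Add1,r1:Add2,r2:8,r3:8
c12: CDB Add1=63; issue SUB r1<-Add1 | r0:63,r1:Add1,r2:8,r3:8
c13: CDB Add2=-7; issue MUL r2<-Mul1 | r0:63,r1:Add1,r2:Mul1,r3:8
c14: issue SUB r0<-Add2 | r0:Add2,r1:Add1,r2:Mul1,r3:8
c15: CDB Add1=0; issue ADD r1<-Add1 | r0:Add2,r1:Add1,r2:Mul1,r3:8
c16: - | r0:Add2,r1:Add1,r2:Mul1,r3:8
c17: - | r0:Add2,r1:Add1,r2:Mul1,r3:8
c18: - | r0:Add2,r1:Add1,r2:Mul1,r3:8
c19: - | r0:Add2,r1:Add1,r2:Mul1,r3:8
c20: CDB Mul1=0 | r0:Add2,r1:Add1,r2:0,r3:8
c21: - | r0:Add2,r1:Add1,r2:0,r3:8
c22: - | r0:Add2,r1:Add1,r2:0,r3:8

STATUS = TAG Add2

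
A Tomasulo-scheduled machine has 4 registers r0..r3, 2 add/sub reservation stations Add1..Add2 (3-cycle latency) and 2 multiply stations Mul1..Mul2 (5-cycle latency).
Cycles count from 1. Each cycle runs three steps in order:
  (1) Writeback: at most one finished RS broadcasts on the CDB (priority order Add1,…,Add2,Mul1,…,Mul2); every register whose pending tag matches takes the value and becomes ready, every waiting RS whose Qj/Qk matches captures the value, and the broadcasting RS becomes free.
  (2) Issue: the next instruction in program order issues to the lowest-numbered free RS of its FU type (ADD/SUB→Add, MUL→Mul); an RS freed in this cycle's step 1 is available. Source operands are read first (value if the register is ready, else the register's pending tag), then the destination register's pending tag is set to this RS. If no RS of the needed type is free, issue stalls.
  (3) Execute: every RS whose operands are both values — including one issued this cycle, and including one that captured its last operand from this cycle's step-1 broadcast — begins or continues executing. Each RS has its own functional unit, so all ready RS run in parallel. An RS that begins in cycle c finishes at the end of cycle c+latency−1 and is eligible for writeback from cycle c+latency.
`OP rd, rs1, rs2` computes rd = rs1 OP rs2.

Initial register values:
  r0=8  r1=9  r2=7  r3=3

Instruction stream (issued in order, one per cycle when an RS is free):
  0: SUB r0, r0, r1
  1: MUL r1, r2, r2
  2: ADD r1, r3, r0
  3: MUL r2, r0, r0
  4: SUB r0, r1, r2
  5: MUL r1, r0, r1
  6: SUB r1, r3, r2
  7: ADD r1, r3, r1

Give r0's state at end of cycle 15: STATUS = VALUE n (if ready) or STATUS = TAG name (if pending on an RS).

c1: issue SUB r0<-Add1 | r0:Add1,r1:9,r2:7,r3:3
c2: issue MUL r1<-Mul1 | r0:Add1,r1:Mul1,r2:7,r3:3
c3: issue ADD r1<-Add2 | r0:Add1,r1:Add2,r2:7,r3:3
c4: CDB Add1=-1; issue MUL r2<-Mul2 | r0:-1,r1:Add2,r2:Mul2,r3:3
c5: issue SUB r0<-Add1 | r0:Add1,r1:Add2,r2:Mul2,r3:3
c6: stall | r0:Add1,r1:Add2,r2:Mul2,r3:3
c7: CDB Add2=2; stall | r0:Add1,r1:2,r2:Mul2,r3:3
c8: CDB Mul1=49; issue MUL r1<-Mul1 | r0:Add1,r1:Mul1,r2:Mul2,r3:3
c9: CDB Mul2=1; issue SUB r1<-Add2 | r0:Add1,r1:Add2,r2:1,r3:3
c10: stall | r0:Add1,r1:Add2,r2:1,r3:3
c11: stall | r0:Add1,r1:Add2,r2:1,r3:3
c12: CDB Add1=1; issue ADD r1<-Add1 | r0:1,r1:Add1,r2:1,r3:3
c13: CDB Add2=2 | r0:1,r1:Add1,r2:1,r3:3
c14: - | r0:1,r1:Add1,r2:1,r3:3
c15: - | r0:1,r1:Add1,r2:1,r3:3

STATUS = VALUE 1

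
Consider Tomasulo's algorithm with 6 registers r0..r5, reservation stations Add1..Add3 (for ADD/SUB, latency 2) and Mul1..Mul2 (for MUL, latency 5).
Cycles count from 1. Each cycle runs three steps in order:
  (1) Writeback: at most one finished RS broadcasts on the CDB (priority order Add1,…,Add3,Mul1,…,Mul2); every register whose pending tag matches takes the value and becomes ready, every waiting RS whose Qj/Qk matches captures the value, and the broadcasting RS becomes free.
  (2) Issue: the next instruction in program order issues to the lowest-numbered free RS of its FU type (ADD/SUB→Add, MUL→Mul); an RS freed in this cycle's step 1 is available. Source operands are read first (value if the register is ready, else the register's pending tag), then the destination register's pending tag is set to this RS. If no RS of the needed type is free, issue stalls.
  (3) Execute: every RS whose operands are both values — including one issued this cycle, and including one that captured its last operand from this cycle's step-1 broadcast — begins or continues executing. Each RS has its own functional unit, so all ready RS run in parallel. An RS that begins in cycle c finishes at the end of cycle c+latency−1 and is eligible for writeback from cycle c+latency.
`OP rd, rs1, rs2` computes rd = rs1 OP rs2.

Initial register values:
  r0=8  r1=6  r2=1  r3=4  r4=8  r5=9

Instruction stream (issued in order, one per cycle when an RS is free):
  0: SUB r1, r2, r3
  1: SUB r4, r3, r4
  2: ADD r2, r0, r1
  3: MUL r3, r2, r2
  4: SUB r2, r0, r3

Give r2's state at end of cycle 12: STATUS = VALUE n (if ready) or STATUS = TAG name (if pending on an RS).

STATUS = VALUE -17

cycle 1: issue SUB r1<-Add1 // r0:8,r1:Add1,r2:1,r3:4,r4:8,r5:9
cycle 2: issue SUB r4<-Add2 // r0:8,r1:Add1,r2:1,r3:4,r4:Add2,r5:9
cycle 3: CDB Add1=-3; issue ADD r2<-Add1 // r0:8,r1:-3,r2:Add1,r3:4,r4:Add2,r5:9
cycle 4: CDB Add2=-4; issue MUL r3<-Mul1 // r0:8,r1:-3,r2:Add1,r3:Mul1,r4:-4,r5:9
cycle 5: CDB Add1=5; issue SUB r2<-Add1 // r0:8,r1:-3,r2:Add1,r3:Mul1,r4:-4,r5:9
cycle 6: - // r0:8,r1:-3,r2:Add1,r3:Mul1,r4:-4,r5:9
cycle 7: - // r0:8,r1:-3,r2:Add1,r3:Mul1,r4:-4,r5:9
cycle 8: - // r0:8,r1:-3,r2:Add1,r3:Mul1,r4:-4,r5:9
cycle 9: - // r0:8,r1:-3,r2:Add1,r3:Mul1,r4:-4,r5:9
cycle 10: CDB Mul1=25 // r0:8,r1:-3,r2:Add1,r3:25,r4:-4,r5:9
cycle 11: - // r0:8,r1:-3,r2:Add1,r3:25,r4:-4,r5:9
cycle 12: CDB Add1=-17 // r0:8,r1:-3,r2:-17,r3:25,r4:-4,r5:9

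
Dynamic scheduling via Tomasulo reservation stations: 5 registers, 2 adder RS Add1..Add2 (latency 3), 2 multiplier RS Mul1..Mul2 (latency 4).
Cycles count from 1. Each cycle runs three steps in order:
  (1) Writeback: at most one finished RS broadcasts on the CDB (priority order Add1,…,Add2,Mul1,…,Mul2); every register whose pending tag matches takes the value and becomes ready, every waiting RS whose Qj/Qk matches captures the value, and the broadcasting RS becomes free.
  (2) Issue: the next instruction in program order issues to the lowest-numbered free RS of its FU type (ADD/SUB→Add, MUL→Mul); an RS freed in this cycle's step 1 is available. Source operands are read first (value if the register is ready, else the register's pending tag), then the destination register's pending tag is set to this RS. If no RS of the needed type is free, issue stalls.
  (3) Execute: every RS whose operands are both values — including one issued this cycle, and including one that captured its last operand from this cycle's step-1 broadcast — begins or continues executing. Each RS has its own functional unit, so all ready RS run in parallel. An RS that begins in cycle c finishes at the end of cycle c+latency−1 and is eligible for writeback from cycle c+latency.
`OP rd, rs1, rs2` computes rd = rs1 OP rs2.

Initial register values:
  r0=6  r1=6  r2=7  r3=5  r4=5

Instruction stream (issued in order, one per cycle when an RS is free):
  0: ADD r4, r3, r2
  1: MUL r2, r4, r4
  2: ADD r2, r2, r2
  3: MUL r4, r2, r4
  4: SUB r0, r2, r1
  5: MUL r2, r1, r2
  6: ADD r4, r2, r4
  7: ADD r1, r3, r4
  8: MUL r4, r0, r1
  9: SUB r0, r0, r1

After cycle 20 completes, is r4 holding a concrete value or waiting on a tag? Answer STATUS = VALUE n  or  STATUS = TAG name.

cycle 1: issue ADD r4<-Add1 // r0:6,r1:6,r2:7,r3:5,r4:Add1
cycle 2: issue MUL r2<-Mul1 // r0:6,r1:6,r2:Mul1,r3:5,r4:Add1
cycle 3: issue ADD r2<-Add2 // r0:6,r1:6,r2:Add2,r3:5,r4:Add1
cycle 4: CDB Add1=12; issue MUL r4<-Mul2 // r0:6,r1:6,r2:Add2,r3:5,r4:Mul2
cycle 5: issue SUB r0<-Add1 // r0:Add1,r1:6,r2:Add2,r3:5,r4:Mul2
cycle 6: stall // r0:Add1,r1:6,r2:Add2,r3:5,r4:Mul2
cycle 7: stall // r0:Add1,r1:6,r2:Add2,r3:5,r4:Mul2
cycle 8: CDB Mul1=144; issue MUL r2<-Mul1 // r0:Add1,r1:6,r2:Mul1,r3:5,r4:Mul2
cycle 9: stall // r0:Add1,r1:6,r2:Mul1,r3:5,r4:Mul2
cycle 10: stall // r0:Add1,r1:6,r2:Mul1,r3:5,r4:Mul2
cycle 11: CDB Add2=288; issue ADD r4<-Add2 // r0:Add1,r1:6,r2:Mul1,r3:5,r4:Add2
cycle 12: stall // r0:Add1,r1:6,r2:Mul1,r3:5,r4:Add2
cycle 13: stall // r0:Add1,r1:6,r2:Mul1,r3:5,r4:Add2
cycle 14: CDB Add1=282; issue ADD r1<-Add1 // r0:282,r1:Add1,r2:Mul1,r3:5,r4:Add2
cycle 15: CDB Mul1=1728; issue MUL r4<-Mul1 // r0:282,r1:Add1,r2:1728,r3:5,r4:Mul1
cycle 16: CDB Mul2=3456; stall // r0:282,r1:Add1,r2:1728,r3:5,r4:Mul1
cycle 17: stall // r0:282,r1:Add1,r2:1728,r3:5,r4:Mul1
cycle 18: stall // r0:282,r1:Add1,r2:1728,r3:5,r4:Mul1
cycle 19: CDB Add2=5184; issue SUB r0<-Add2 // r0:Add2,r1:Add1,r2:1728,r3:5,r4:Mul1
cycle 20: - // r0:Add2,r1:Add1,r2:1728,r3:5,r4:Mul1

STATUS = TAG Mul1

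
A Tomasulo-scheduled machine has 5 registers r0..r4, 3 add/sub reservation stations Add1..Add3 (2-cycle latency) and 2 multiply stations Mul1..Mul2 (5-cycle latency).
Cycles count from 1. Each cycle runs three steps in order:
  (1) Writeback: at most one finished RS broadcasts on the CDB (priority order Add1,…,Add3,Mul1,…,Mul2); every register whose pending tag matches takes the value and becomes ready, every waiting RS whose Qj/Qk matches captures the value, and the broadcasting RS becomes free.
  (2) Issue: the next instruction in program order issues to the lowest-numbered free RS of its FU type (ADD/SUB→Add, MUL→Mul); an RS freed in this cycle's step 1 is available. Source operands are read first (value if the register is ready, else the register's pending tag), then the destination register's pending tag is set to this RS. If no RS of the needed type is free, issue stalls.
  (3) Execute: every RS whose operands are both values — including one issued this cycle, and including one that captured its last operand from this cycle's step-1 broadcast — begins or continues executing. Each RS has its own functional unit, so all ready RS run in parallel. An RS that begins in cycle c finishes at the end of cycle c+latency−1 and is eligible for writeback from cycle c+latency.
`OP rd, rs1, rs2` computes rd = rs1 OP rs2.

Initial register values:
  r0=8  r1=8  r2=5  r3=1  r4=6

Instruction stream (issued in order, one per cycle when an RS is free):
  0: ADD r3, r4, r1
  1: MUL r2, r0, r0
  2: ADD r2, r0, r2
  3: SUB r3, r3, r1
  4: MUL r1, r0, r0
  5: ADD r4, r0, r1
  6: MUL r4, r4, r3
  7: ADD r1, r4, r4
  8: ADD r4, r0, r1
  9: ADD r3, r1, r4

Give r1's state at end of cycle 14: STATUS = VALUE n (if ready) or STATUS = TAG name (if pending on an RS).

c1: issue ADD r3<-Add1 | r0:8,r1:8,r2:5,r3:Add1,r4:6
c2: issue MUL r2<-Mul1 | r0:8,r1:8,r2:Mul1,r3:Add1,r4:6
c3: CDB Add1=14; issue ADD r2<-Add1 | r0:8,r1:8,r2:Add1,r3:14,r4:6
c4: issue SUB r3<-Add2 | r0:8,r1:8,r2:Add1,r3:Add2,r4:6
c5: issue MUL r1<-Mul2 | r0:8,r1:Mul2,r2:Add1,r3:Add2,r4:6
c6: CDB Add2=6; issue ADD r4<-Add2 | r0:8,r1:Mul2,r2:Add1,r3:6,r4:Add2
c7: CDB Mul1=64; issue MUL r4<-Mul1 | r0:8,r1:Mul2,r2:Add1,r3:6,r4:Mul1
c8: issue ADD r1<-Add3 | r0:8,r1:Add3,r2:Add1,r3:6,r4:Mul1
c9: CDB Add1=72; issue ADD r4<-Add1 | r0:8,r1:Add3,r2:72,r3:6,r4:Add1
c10: CDB Mul2=64; stall | r0:8,r1:Add3,r2:72,r3:6,r4:Add1
c11: stall | r0:8,r1:Add3,r2:72,r3:6,r4:Add1
c12: CDB Add2=72; issue ADD r3<-Add2 | r0:8,r1:Add3,r2:72,r3:Add2,r4:Add1
c13: - | r0:8,r1:Add3,r2:72,r3:Add2,r4:Add1
c14: - | r0:8,r1:Add3,r2:72,r3:Add2,r4:Add1

STATUS = TAG Add3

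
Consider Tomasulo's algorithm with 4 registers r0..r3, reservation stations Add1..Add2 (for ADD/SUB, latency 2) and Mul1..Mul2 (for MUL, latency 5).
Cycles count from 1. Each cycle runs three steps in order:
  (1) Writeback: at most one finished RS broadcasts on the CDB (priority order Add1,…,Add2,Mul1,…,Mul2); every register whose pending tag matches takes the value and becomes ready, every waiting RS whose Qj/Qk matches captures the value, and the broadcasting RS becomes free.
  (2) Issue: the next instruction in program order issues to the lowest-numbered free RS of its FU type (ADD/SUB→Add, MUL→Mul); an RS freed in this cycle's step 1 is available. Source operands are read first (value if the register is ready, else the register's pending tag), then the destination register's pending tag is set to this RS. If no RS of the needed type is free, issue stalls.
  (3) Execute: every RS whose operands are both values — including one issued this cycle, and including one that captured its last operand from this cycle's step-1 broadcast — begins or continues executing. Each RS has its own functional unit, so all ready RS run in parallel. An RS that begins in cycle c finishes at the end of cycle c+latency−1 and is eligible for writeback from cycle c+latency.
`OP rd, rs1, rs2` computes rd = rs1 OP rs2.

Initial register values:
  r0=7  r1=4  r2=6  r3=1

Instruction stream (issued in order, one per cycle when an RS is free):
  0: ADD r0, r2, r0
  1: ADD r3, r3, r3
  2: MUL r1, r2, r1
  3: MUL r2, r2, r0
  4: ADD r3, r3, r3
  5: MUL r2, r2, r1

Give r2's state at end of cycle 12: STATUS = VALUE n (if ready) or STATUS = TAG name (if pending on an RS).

cycle 1: issue ADD r0<-Add1 // r0:Add1,r1:4,r2:6,r3:1
cycle 2: issue ADD r3<-Add2 // r0:Add1,r1:4,r2:6,r3:Add2
cycle 3: CDB Add1=13; issue MUL r1<-Mul1 // r0:13,r1:Mul1,r2:6,r3:Add2
cycle 4: CDB Add2=2; issue MUL r2<-Mul2 // r0:13,r1:Mul1,r2:Mul2,r3:2
cycle 5: issue ADD r3<-Add1 // r0:13,r1:Mul1,r2:Mul2,r3:Add1
cycle 6: stall // r0:13,r1:Mul1,r2:Mul2,r3:Add1
cycle 7: CDB Add1=4; stall // r0:13,r1:Mul1,r2:Mul2,r3:4
cycle 8: CDB Mul1=24; issue MUL r2<-Mul1 // r0:13,r1:24,r2:Mul1,r3:4
cycle 9: CDB Mul2=78 // r0:13,r1:24,r2:Mul1,r3:4
cycle 10: - // r0:13,r1:24,r2:Mul1,r3:4
cycle 11: - // r0:13,r1:24,r2:Mul1,r3:4
cycle 12: - // r0:13,r1:24,r2:Mul1,r3:4

STATUS = TAG Mul1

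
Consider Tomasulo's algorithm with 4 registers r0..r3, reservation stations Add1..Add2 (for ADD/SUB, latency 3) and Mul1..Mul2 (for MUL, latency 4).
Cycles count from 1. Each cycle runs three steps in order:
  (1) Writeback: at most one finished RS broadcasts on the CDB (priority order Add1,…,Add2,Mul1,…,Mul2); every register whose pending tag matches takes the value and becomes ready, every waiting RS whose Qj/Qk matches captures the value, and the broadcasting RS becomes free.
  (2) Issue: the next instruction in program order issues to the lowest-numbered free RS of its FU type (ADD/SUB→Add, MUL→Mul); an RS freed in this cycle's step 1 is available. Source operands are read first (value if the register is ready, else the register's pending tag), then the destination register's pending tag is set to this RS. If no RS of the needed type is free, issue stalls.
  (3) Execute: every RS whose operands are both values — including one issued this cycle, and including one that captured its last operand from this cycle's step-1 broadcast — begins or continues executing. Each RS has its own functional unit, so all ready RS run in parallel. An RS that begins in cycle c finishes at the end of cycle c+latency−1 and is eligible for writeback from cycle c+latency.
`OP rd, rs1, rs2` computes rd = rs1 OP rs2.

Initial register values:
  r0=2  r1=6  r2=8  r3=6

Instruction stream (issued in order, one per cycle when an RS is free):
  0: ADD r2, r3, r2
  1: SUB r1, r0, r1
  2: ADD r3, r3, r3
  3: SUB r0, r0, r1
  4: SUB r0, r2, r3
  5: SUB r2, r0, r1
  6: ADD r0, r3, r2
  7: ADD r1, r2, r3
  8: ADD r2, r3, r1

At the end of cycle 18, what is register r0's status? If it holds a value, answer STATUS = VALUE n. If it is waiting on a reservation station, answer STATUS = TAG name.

STATUS = VALUE 18

cycle 1: issue ADD r2<-Add1 // r0:2,r1:6,r2:Add1,r3:6
cycle 2: issue SUB r1<-Add2 // r0:2,r1:Add2,r2:Add1,r3:6
cycle 3: stall // r0:2,r1:Add2,r2:Add1,r3:6
cycle 4: CDB Add1=14; issue ADD r3<-Add1 // r0:2,r1:Add2,r2:14,r3:Add1
cycle 5: CDB Add2=-4; issue SUB r0<-Add2 // r0:Add2,r1:-4,r2:14,r3:Add1
cycle 6: stall // r0:Add2,r1:-4,r2:14,r3:Add1
cycle 7: CDB Add1=12; issue SUB r0<-Add1 // r0:Add1,r1:-4,r2:14,r3:12
cycle 8: CDB Add2=6; issue SUB r2<-Add2 // r0:Add1,r1:-4,r2:Add2,r3:12
cycle 9: stall // r0:Add1,r1:-4,r2:Add2,r3:12
cycle 10: CDB Add1=2; issue ADD r0<-Add1 // r0:Add1,r1:-4,r2:Add2,r3:12
cycle 11: stall // r0:Add1,r1:-4,r2:Add2,r3:12
cycle 12: stall // r0:Add1,r1:-4,r2:Add2,r3:12
cycle 13: CDB Add2=6; issue ADD r1<-Add2 // r0:Add1,r1:Add2,r2:6,r3:12
cycle 14: stall // r0:Add1,r1:Add2,r2:6,r3:12
cycle 15: stall // r0:Add1,r1:Add2,r2:6,r3:12
cycle 16: CDB Add1=18; issue ADD r2<-Add1 // r0:18,r1:Add2,r2:Add1,r3:12
cycle 17: CDB Add2=18 // r0:18,r1:18,r2:Add1,r3:12
cycle 18: - // r0:18,r1:18,r2:Add1,r3:12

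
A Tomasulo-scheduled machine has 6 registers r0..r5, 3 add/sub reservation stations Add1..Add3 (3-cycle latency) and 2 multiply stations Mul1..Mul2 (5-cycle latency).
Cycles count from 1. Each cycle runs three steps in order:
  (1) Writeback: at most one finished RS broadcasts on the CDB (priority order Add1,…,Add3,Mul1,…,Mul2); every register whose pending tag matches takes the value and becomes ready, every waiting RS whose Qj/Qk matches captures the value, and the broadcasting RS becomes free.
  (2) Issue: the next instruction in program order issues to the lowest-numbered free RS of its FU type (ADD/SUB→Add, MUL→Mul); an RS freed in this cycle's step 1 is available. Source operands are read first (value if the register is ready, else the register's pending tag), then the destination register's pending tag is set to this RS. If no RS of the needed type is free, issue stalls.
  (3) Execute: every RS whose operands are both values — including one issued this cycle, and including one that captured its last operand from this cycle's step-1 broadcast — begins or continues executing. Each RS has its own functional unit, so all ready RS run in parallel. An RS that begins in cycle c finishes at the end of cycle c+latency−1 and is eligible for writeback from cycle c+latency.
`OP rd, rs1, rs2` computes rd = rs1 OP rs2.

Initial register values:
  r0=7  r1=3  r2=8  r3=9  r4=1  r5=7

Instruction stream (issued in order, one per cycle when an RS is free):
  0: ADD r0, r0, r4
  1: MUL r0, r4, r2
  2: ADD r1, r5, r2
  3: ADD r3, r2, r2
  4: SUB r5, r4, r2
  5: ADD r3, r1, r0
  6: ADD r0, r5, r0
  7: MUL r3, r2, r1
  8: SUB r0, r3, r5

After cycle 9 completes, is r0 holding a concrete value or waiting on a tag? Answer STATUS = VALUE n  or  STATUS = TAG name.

STATUS = TAG Add3

  c1: issue ADD r0<-Add1  regs: r0:Add1,r1:3,r2:8,r3:9,r4:1,r5:7
  c2: issue MUL r0<-Mul1  regs: r0:Mul1,r1:3,r2:8,r3:9,r4:1,r5:7
  c3: issue ADD r1<-Add2  regs: r0:Mul1,r1:Add2,r2:8,r3:9,r4:1,r5:7
  c4: CDB Add1=8; issue ADD r3<-Add1  regs: r0:Mul1,r1:Add2,r2:8,r3:Add1,r4:1,r5:7
  c5: issue SUB r5<-Add3  regs: r0:Mul1,r1:Add2,r2:8,r3:Add1,r4:1,r5:Add3
  c6: CDB Add2=15; issue ADD r3<-Add2  regs: r0:Mul1,r1:15,r2:8,r3:Add2,r4:1,r5:Add3
  c7: CDB Add1=16; issue ADD r0<-Add1  regs: r0:Add1,r1:15,r2:8,r3:Add2,r4:1,r5:Add3
  c8: CDB Add3=-7; issue MUL r3<-Mul2  regs: r0:Add1,r1:15,r2:8,r3:Mul2,r4:1,r5:-7
  c9: CDB Mul1=8; issue SUB r0<-Add3  regs: r0:Add3,r1:15,r2:8,r3:Mul2,r4:1,r5:-7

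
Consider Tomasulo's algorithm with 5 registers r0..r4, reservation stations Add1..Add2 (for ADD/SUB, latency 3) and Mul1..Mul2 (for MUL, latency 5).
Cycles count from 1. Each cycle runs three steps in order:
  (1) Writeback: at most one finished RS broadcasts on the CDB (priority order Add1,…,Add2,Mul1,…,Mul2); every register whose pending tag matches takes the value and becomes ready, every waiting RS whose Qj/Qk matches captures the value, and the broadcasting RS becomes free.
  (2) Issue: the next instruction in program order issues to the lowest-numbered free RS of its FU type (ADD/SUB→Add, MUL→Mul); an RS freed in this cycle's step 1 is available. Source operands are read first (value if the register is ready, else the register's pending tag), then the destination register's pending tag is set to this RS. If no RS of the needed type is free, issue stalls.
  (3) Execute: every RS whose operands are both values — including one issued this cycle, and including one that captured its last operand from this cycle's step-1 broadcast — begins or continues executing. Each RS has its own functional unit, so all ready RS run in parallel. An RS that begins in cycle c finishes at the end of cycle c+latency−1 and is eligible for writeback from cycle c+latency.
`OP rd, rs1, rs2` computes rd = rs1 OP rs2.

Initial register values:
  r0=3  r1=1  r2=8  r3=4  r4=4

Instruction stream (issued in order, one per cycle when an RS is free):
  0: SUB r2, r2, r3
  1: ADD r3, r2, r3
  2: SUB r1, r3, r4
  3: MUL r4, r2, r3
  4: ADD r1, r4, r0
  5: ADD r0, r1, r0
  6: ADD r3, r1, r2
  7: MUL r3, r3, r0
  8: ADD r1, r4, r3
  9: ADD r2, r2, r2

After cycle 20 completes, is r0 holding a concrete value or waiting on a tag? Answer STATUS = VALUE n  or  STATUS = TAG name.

cycle 1: issue SUB r2<-Add1 // r0:3,r1:1,r2:Add1,r3:4,r4:4
cycle 2: issue ADD r3<-Add2 // r0:3,r1:1,r2:Add1,r3:Add2,r4:4
cycle 3: stall // r0:3,r1:1,r2:Add1,r3:Add2,r4:4
cycle 4: CDB Add1=4; issue SUB r1<-Add1 // r0:3,r1:Add1,r2:4,r3:Add2,r4:4
cycle 5: issue MUL r4<-Mul1 // r0:3,r1:Add1,r2:4,r3:Add2,r4:Mul1
cycle 6: stall // r0:3,r1:Add1,r2:4,r3:Add2,r4:Mul1
cycle 7: CDB Add2=8; issue ADD r1<-Add2 // r0:3,r1:Add2,r2:4,r3:8,r4:Mul1
cycle 8: stall // r0:3,r1:Add2,r2:4,r3:8,r4:Mul1
cycle 9: stall // r0:3,r1:Add2,r2:4,r3:8,r4:Mul1
cycle 10: CDB Add1=4; issue ADD r0<-Add1 // r0:Add1,r1:Add2,r2:4,r3:8,r4:Mul1
cycle 11: stall // r0:Add1,r1:Add2,r2:4,r3:8,r4:Mul1
cycle 12: CDB Mul1=32; stall // r0:Add1,r1:Add2,r2:4,r3:8,r4:32
cycle 13: stall // r0:Add1,r1:Add2,r2:4,r3:8,r4:32
cycle 14: stall // r0:Add1,r1:Add2,r2:4,r3:8,r4:32
cycle 15: CDB Add2=35; issue ADD r3<-Add2 // r0:Add1,r1:35,r2:4,r3:Add2,r4:32
cycle 16: issue MUL r3<-Mul1 // r0:Add1,r1:35,r2:4,r3:Mul1,r4:32
cycle 17: stall // r0:Add1,r1:35,r2:4,r3:Mul1,r4:32
cycle 18: CDB Add1=38; issue ADD r1<-Add1 // r0:38,r1:Add1,r2:4,r3:Mul1,r4:32
cycle 19: CDB Add2=39; issue ADD r2<-Add2 // r0:38,r1:Add1,r2:Add2,r3:Mul1,r4:32
cycle 20: - // r0:38,r1:Add1,r2:Add2,r3:Mul1,r4:32

STATUS = VALUE 38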